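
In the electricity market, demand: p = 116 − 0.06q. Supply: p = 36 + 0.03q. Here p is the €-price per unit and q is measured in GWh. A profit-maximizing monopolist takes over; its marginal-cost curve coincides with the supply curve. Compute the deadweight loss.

€5688.89

Competitive equilibrium: 116 − 0.06q = 36 + 0.03q → q* = 888.8889, p* = 62.6667.
Marginal revenue: MR = 116 − 0.12q. Set MR = MC: 116 − 0.12q = 36 + 0.03q → q_m = 533.3333.
Price p_m = 116 − 0.06·533.3333 = 84; MC(q_m) = 36 + 0.03·533.3333 = 52.
Competitive q* = 888.8889, so Δq = 355.5556; wedge = 84 − 52 = 32.
The triangle = ½ × 355.5556 × 32 = €5688.89.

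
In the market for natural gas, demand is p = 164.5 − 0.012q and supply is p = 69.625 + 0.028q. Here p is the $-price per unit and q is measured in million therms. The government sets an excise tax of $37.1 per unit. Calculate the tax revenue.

Competitive equilibrium: 164.5 − 0.012q = 69.625 + 0.028q → q* = 2371.875, p* = 136.0375.
With the tax, the buyer price exceeds the seller price by 37.1: (164.5 − 0.012q) − (69.625 + 0.028q) = 37.1 → q' = 1444.375.
Tax revenue = 37.1 × 1444.375 = $53586.31 million.

$53586.31 million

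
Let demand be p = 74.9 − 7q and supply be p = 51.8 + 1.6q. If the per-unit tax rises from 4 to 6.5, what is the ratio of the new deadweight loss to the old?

2.641

Competitive equilibrium: 74.9 − 7q = 51.8 + 1.6q → q* = 2.686, p* = 56.0977.
For a per-unit tax t: Δq = t/8.6, so DWL = ½·t·(t/8.6) = t²/17.2.
At t = 4: DWL = 0.930. At t = 6.5: DWL = 2.456.
Ratio = (6.5/4)² = 2.641.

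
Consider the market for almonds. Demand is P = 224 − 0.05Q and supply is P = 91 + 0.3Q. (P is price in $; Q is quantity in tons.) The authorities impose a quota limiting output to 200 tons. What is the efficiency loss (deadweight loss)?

$5670

Competitive equilibrium: 224 − 0.05Q = 91 + 0.3Q → Q* = 380, P* = 205.
At Q = 200: demand price = 224 − 0.05·200 = 214; supply price = 91 + 0.3·200 = 151.
ΔQ = 380 − 200 = 180; wedge = 214 − 151 = 63.
The triangle = ½ × 180 × 63 = $5670.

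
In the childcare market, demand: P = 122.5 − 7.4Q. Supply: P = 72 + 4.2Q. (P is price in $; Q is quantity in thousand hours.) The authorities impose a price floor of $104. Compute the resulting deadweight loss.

$19.92 thousand

Competitive equilibrium: 122.5 − 7.4Q = 72 + 4.2Q → Q* = 4.3534, P* = 90.2845.
At the floor P = 104, quantity demanded = (122.5 − 104)/7.4 = 2.5.
Sellers' marginal cost at Q' = 2.5: 72 + 4.2·2.5 = 82.5.
ΔQ = 4.3534 − 2.5 = 1.8534; wedge = 104 − 82.5 = 21.5.
Welfare loss = ½ × 1.8534 × 21.5 = $19.92 thousand.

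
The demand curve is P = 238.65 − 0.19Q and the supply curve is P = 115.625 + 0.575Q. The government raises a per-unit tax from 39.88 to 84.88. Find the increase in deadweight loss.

Competitive equilibrium: 238.65 − 0.19Q = 115.625 + 0.575Q → Q* = 160.817, P* = 208.0948.
For a per-unit tax t: ΔQ = t/0.765, so DWL = ½·t·(t/0.765) = t²/1.53.
At t = 39.88: DWL = 1039.487. At t = 84.88: DWL = 4708.898.
Increase = 4708.898 − 1039.487 = 3669.41.

3669.41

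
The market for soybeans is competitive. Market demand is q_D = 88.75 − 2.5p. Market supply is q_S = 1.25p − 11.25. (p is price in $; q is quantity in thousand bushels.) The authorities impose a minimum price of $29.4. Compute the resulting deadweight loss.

In inverse form: demand p = 35.5 − 0.4q, supply p = 9 + 0.8q.
Competitive equilibrium: 35.5 − 0.4q = 9 + 0.8q → q* = 22.0833, p* = 26.6667.
At the floor p = 29.4, quantity demanded = (35.5 − 29.4)/0.4 = 15.25.
Sellers' marginal cost at q' = 15.25: 9 + 0.8·15.25 = 21.2.
Δq = 22.0833 − 15.25 = 6.8333; wedge = 29.4 − 21.2 = 8.2.
The triangle = ½ × 6.8333 × 8.2 = $28.02 thousand.

$28.02 thousand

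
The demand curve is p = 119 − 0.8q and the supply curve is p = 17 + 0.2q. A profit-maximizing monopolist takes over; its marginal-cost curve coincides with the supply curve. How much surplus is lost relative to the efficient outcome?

1027.56

Competitive equilibrium: 119 − 0.8q = 17 + 0.2q → q* = 102, p* = 37.4.
Marginal revenue: MR = 119 − 1.6q. Set MR = MC: 119 − 1.6q = 17 + 0.2q → q_m = 56.66667.
Price p_m = 119 − 0.8·56.66667 = 73.66666; MC(q_m) = 17 + 0.2·56.66667 = 28.33333.
Competitive q* = 102, so Δq = 45.33333; wedge = 73.66666 − 28.33333 = 45.33333.
Welfare loss = ½ × 45.33333 × 45.33333 = 1027.56.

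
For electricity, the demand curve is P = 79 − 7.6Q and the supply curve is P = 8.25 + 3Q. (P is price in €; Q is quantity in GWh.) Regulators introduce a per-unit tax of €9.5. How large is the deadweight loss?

€4.26

Competitive equilibrium: 79 − 7.6Q = 8.25 + 3Q → Q* = 6.6745, P* = 28.2736.
With the tax, the buyer price exceeds the seller price by 9.5: (79 − 7.6Q) − (8.25 + 3Q) = 9.5 → Q' = 5.7783.
ΔQ = 6.6745 − 5.7783 = 0.8962; the wedge equals the tax, 9.5.
Welfare loss = ½ × 0.8962 × 9.5 = €4.26.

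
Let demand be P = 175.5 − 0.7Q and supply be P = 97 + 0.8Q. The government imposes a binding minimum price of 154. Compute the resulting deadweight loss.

Competitive equilibrium: 175.5 − 0.7Q = 97 + 0.8Q → Q* = 52.3333, P* = 138.8667.
At the floor P = 154, quantity demanded = (175.5 − 154)/0.7 = 30.7143.
Sellers' marginal cost at Q' = 30.7143: 97 + 0.8·30.7143 = 121.5714.
ΔQ = 52.3333 − 30.7143 = 21.619; wedge = 154 − 121.5714 = 32.4286.
Deadweight loss = ½ × 21.619 × 32.4286 = 350.54.

350.54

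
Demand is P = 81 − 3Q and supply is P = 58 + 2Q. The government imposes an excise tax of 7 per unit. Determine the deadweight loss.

4.90

Competitive equilibrium: 81 − 3Q = 58 + 2Q → Q* = 4.6, P* = 67.2.
With the tax, the buyer price exceeds the seller price by 7: (81 − 3Q) − (58 + 2Q) = 7 → Q' = 3.2.
ΔQ = 4.6 − 3.2 = 1.4; the wedge equals the tax, 7.
Deadweight loss = ½ × 1.4 × 7 = 4.90.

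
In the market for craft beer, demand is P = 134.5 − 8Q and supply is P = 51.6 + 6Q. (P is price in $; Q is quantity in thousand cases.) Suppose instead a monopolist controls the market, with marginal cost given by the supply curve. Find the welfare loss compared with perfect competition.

Competitive equilibrium: 134.5 − 8Q = 51.6 + 6Q → Q* = 5.92143, P* = 87.12857.
Marginal revenue: MR = 134.5 − 16Q. Set MR = MC: 134.5 − 16Q = 51.6 + 6Q → Q_m = 3.76818.
Price P_m = 134.5 − 8·3.76818 = 104.35456; MC(Q_m) = 51.6 + 6·3.76818 = 74.20908.
Competitive Q* = 5.92143, so ΔQ = 2.15325; wedge = 104.35456 − 74.20908 = 30.14548.
DWL = ½ × 2.15325 × 30.14548 = $32.46 thousand.

$32.46 thousand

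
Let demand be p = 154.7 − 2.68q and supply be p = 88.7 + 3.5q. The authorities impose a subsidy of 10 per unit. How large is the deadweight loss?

8.09

Competitive equilibrium: 154.7 − 2.68q = 88.7 + 3.5q → q* = 10.6796, p* = 126.0786.
The subsidy lowers effective supply by 10: p = 78.7 + 3.5q.
New quantity: 154.7 − 2.68q = 78.7 + 3.5q → q' = 12.2977.
Overproduction Δq = 12.2977 − 10.6796 = 1.6181; wedge = subsidy = 10.
The triangle = ½ × 1.6181 × 10 = 8.09.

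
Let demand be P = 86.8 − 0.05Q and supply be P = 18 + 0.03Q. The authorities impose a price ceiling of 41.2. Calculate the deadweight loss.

300.44

Competitive equilibrium: 86.8 − 0.05Q = 18 + 0.03Q → Q* = 860, P* = 43.8.
At the ceiling P = 41.2, quantity supplied = (41.2 − 18)/0.03 = 773.3333.
Willingness to pay at Q' = 773.3333: 86.8 − 0.05·773.3333 = 48.1333.
ΔQ = 860 − 773.3333 = 86.6667; wedge = 48.1333 − 41.2 = 6.9333.
Deadweight loss = ½ × 86.6667 × 6.9333 = 300.44.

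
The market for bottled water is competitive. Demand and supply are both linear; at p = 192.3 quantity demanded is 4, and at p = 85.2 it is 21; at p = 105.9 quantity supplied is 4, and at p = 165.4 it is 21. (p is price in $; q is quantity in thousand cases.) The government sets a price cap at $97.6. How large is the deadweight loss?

Demand slope = (85.2 − 192.3)/(21 − 4) = −6.3, so p = 217.5 − 6.3q.
Supply slope = (165.4 − 105.9)/(21 − 4) = 3.5, so p = 91.9 + 3.5q.
Competitive equilibrium: 217.5 − 6.3q = 91.9 + 3.5q → q* = 12.8163, p* = 136.7571.
At the ceiling p = 97.6, quantity supplied = (97.6 − 91.9)/3.5 = 1.6286.
Willingness to pay at q' = 1.6286: 217.5 − 6.3·1.6286 = 207.2398.
Δq = 12.8163 − 1.6286 = 11.1877; wedge = 207.2398 − 97.6 = 109.6398.
DWL = ½ × 11.1877 × 109.6398 = $613.31 thousand.

$613.31 thousand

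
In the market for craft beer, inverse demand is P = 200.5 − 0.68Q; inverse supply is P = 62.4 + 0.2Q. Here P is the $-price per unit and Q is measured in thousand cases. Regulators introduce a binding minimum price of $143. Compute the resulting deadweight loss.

$2304.65 thousand

Competitive equilibrium: 200.5 − 0.68Q = 62.4 + 0.2Q → Q* = 156.9318, P* = 93.7864.
At the floor P = 143, quantity demanded = (200.5 − 143)/0.68 = 84.5588.
Sellers' marginal cost at Q' = 84.5588: 62.4 + 0.2·84.5588 = 79.3118.
ΔQ = 156.9318 − 84.5588 = 72.373; wedge = 143 − 79.3118 = 63.6882.
The triangle = ½ × 72.373 × 63.6882 = $2304.65 thousand.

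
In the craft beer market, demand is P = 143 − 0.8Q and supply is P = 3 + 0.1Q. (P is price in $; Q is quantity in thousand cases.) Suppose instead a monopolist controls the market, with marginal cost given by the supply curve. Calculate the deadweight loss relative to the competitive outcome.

Competitive equilibrium: 143 − 0.8Q = 3 + 0.1Q → Q* = 155.5556, P* = 18.5556.
Marginal revenue: MR = 143 − 1.6Q. Set MR = MC: 143 − 1.6Q = 3 + 0.1Q → Q_m = 82.3529.
Price P_m = 143 − 0.8·82.3529 = 77.1177; MC(Q_m) = 3 + 0.1·82.3529 = 11.2353.
Competitive Q* = 155.5556, so ΔQ = 73.2027; wedge = 77.1177 − 11.2353 = 65.8824.
DWL = ½ × 73.2027 × 65.8824 = $2411.38 thousand.

$2411.38 thousand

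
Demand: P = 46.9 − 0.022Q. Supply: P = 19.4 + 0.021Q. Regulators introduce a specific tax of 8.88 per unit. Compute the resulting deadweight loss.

916.91

Competitive equilibrium: 46.9 − 0.022Q = 19.4 + 0.021Q → Q* = 639.5349, P* = 32.8302.
With the tax, the buyer price exceeds the seller price by 8.88: (46.9 − 0.022Q) − (19.4 + 0.021Q) = 8.88 → Q' = 433.0233.
ΔQ = 639.5349 − 433.0233 = 206.5116; the wedge equals the tax, 8.88.
The triangle = ½ × 206.5116 × 8.88 = 916.91.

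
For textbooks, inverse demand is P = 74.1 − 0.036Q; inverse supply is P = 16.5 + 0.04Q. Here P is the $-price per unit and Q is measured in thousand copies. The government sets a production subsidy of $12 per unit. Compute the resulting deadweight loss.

Competitive equilibrium: 74.1 − 0.036Q = 16.5 + 0.04Q → Q* = 757.8947, P* = 46.8158.
The subsidy lowers effective supply by 12: P = 4.5 + 0.04Q.
New quantity: 74.1 − 0.036Q = 4.5 + 0.04Q → Q' = 915.7895.
Overproduction ΔQ = 915.7895 − 757.8947 = 157.8948; wedge = subsidy = 12.
The triangle = ½ × 157.8948 × 12 = $947.37 thousand.

$947.37 thousand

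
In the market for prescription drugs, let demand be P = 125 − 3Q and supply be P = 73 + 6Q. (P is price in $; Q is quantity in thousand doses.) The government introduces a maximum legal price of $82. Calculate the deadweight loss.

Competitive equilibrium: 125 − 3Q = 73 + 6Q → Q* = 5.7778, P* = 107.6667.
At the ceiling P = 82, quantity supplied = (82 − 73)/6 = 1.5.
Willingness to pay at Q' = 1.5: 125 − 3·1.5 = 120.5.
ΔQ = 5.7778 − 1.5 = 4.2778; wedge = 120.5 − 82 = 38.5.
Deadweight loss = ½ × 4.2778 × 38.5 = $82.35 thousand.

$82.35 thousand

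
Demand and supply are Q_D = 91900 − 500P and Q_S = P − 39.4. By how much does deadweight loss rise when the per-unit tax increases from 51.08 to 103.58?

4051.72

In inverse form: demand P = 183.8 − 0.002Q, supply P = 39.4 + Q.
Competitive equilibrium: 183.8 − 0.002Q = 39.4 + Q → Q* = 144.1118, P* = 183.5118.
For a per-unit tax t: ΔQ = t/1.002, so DWL = ½·t·(t/1.002) = t²/2.004.
At t = 51.08: DWL = 1301.979. At t = 103.58: DWL = 5353.701.
Increase = 5353.701 − 1301.979 = 4051.72.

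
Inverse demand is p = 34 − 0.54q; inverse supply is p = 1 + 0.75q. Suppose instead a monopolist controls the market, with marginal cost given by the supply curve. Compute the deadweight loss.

Competitive equilibrium: 34 − 0.54q = 1 + 0.75q → q* = 25.5814, p* = 20.186.
Marginal revenue: MR = 34 − 1.08q. Set MR = MC: 34 − 1.08q = 1 + 0.75q → q_m = 18.0328.
Price p_m = 34 − 0.54·18.0328 = 24.2623; MC(q_m) = 1 + 0.75·18.0328 = 14.5246.
Competitive q* = 25.5814, so Δq = 7.5486; wedge = 24.2623 − 14.5246 = 9.7377.
Welfare loss = ½ × 7.5486 × 9.7377 = 36.75.

36.75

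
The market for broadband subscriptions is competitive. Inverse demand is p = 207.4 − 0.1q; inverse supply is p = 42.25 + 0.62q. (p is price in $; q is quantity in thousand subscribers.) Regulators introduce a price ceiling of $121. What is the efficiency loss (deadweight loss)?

Competitive equilibrium: 207.4 − 0.1q = 42.25 + 0.62q → q* = 229.375, p* = 184.4625.
At the ceiling p = 121, quantity supplied = (121 − 42.25)/0.62 = 127.0161.
Willingness to pay at q' = 127.0161: 207.4 − 0.1·127.0161 = 194.6984.
Δq = 229.375 − 127.0161 = 102.3589; wedge = 194.6984 − 121 = 73.6984.
DWL = ½ × 102.3589 × 73.6984 = $3771.84 thousand.

$3771.84 thousand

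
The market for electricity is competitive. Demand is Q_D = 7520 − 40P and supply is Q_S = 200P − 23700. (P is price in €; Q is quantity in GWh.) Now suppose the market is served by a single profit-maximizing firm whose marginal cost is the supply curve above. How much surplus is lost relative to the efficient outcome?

€16633.09

In inverse form: demand P = 188 − 0.025Q, supply P = 118.5 + 0.005Q.
Competitive equilibrium: 188 − 0.025Q = 118.5 + 0.005Q → Q* = 2316.6667, P* = 130.0833.
Marginal revenue: MR = 188 − 0.05Q. Set MR = MC: 188 − 0.05Q = 118.5 + 0.005Q → Q_m = 1263.6364.
Price P_m = 188 − 0.025·1263.6364 = 156.4091; MC(Q_m) = 118.5 + 0.005·1263.6364 = 124.8182.
Competitive Q* = 2316.6667, so ΔQ = 1053.0303; wedge = 156.4091 − 124.8182 = 31.5909.
The triangle = ½ × 1053.0303 × 31.5909 = €16633.09.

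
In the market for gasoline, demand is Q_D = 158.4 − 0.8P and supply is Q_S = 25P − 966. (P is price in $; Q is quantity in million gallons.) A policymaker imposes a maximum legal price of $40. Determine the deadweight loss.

$5170.64 million

In inverse form: demand P = 198 − 1.25Q, supply P = 38.64 + 0.04Q.
Competitive equilibrium: 198 − 1.25Q = 38.64 + 0.04Q → Q* = 123.5349, P* = 43.5814.
At the ceiling P = 40, quantity supplied = (40 − 38.64)/0.04 = 34.
Willingness to pay at Q' = 34: 198 − 1.25·34 = 155.5.
ΔQ = 123.5349 − 34 = 89.5349; wedge = 155.5 − 40 = 115.5.
Deadweight loss = ½ × 89.5349 × 115.5 = $5170.64 million.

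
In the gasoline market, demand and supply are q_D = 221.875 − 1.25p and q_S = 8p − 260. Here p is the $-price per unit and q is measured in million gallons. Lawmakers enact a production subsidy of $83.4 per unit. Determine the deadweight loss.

$3759.76 million

In inverse form: demand p = 177.5 − 0.8q, supply p = 32.5 + 0.125q.
Competitive equilibrium: 177.5 − 0.8q = 32.5 + 0.125q → q* = 156.7568, p* = 52.0946.
The subsidy lowers effective supply by 83.4: p = 0.125q − 50.9.
New quantity: 177.5 − 0.8q = 0.125q − 50.9 → q' = 246.9189.
Overproduction Δq = 246.9189 − 156.7568 = 90.1621; wedge = subsidy = 83.4.
DWL = ½ × 90.1621 × 83.4 = $3759.76 million.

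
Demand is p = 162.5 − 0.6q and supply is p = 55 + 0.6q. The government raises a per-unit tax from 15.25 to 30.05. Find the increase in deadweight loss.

Competitive equilibrium: 162.5 − 0.6q = 55 + 0.6q → q* = 89.5833, p* = 108.75.
For a per-unit tax t: Δq = t/1.2, so DWL = ½·t·(t/1.2) = t²/2.4.
At t = 15.25: DWL = 96.901. At t = 30.05: DWL = 376.251.
Increase = 376.251 − 96.901 = 279.35.

279.35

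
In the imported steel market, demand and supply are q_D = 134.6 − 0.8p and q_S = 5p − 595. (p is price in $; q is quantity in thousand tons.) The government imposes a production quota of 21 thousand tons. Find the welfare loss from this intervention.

In inverse form: demand p = 168.25 − 1.25q, supply p = 119 + 0.2q.
Competitive equilibrium: 168.25 − 1.25q = 119 + 0.2q → q* = 33.9655, p* = 125.7931.
At q = 21: demand price = 168.25 − 1.25·21 = 142; supply price = 119 + 0.2·21 = 123.2.
Δq = 33.9655 − 21 = 12.9655; wedge = 142 − 123.2 = 18.8.
The triangle = ½ × 12.9655 × 18.8 = $121.88 thousand.

$121.88 thousand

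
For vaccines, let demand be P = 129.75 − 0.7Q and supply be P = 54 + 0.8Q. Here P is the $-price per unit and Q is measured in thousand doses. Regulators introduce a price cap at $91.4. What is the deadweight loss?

Competitive equilibrium: 129.75 − 0.7Q = 54 + 0.8Q → Q* = 50.5, P* = 94.4.
At the ceiling P = 91.4, quantity supplied = (91.4 − 54)/0.8 = 46.75.
Willingness to pay at Q' = 46.75: 129.75 − 0.7·46.75 = 97.025.
ΔQ = 50.5 − 46.75 = 3.75; wedge = 97.025 − 91.4 = 5.625.
The triangle = ½ × 3.75 × 5.625 = $10.55 thousand.

$10.55 thousand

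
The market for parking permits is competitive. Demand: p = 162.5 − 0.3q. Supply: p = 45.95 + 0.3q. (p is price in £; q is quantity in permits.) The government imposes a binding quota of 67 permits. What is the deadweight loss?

£4857.77

Competitive equilibrium: 162.5 − 0.3q = 45.95 + 0.3q → q* = 194.25, p* = 104.225.
At q = 67: demand price = 162.5 − 0.3·67 = 142.4; supply price = 45.95 + 0.3·67 = 66.05.
Δq = 194.25 − 67 = 127.25; wedge = 142.4 − 66.05 = 76.35.
DWL = ½ × 127.25 × 76.35 = £4857.77.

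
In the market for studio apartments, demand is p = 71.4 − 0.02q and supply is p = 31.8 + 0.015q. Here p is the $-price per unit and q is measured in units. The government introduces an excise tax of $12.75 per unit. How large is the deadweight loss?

$2322.32

Competitive equilibrium: 71.4 − 0.02q = 31.8 + 0.015q → q* = 1131.4286, p* = 48.7714.
With the tax, the buyer price exceeds the seller price by 12.75: (71.4 − 0.02q) − (31.8 + 0.015q) = 12.75 → q' = 767.1429.
Δq = 1131.4286 − 767.1429 = 364.2857; the wedge equals the tax, 12.75.
Welfare loss = ½ × 364.2857 × 12.75 = $2322.32.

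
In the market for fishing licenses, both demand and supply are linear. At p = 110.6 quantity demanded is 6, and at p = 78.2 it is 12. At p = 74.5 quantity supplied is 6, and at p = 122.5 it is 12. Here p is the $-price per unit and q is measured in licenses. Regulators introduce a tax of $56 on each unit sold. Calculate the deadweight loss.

Demand slope = (78.2 − 110.6)/(12 − 6) = −5.4, so p = 143 − 5.4q.
Supply slope = (122.5 − 74.5)/(12 − 6) = 8, so p = 26.5 + 8q.
Competitive equilibrium: 143 − 5.4q = 26.5 + 8q → q* = 8.694, p* = 96.0522.
With the tax, the buyer price exceeds the seller price by 56: (143 − 5.4q) − (26.5 + 8q) = 56 → q' = 4.5149.
Δq = 8.694 − 4.5149 = 4.1791; the wedge equals the tax, 56.
The triangle = ½ × 4.1791 × 56 = $117.01.

$117.01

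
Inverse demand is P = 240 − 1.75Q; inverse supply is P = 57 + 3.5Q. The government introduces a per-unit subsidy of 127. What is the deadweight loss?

1536.10

Competitive equilibrium: 240 − 1.75Q = 57 + 3.5Q → Q* = 34.8571, P* = 179.
The subsidy lowers effective supply by 127: P = 3.5Q − 70.
New quantity: 240 − 1.75Q = 3.5Q − 70 → Q' = 59.0476.
Overproduction ΔQ = 59.0476 − 34.8571 = 24.1905; wedge = subsidy = 127.
DWL = ½ × 24.1905 × 127 = 1536.10.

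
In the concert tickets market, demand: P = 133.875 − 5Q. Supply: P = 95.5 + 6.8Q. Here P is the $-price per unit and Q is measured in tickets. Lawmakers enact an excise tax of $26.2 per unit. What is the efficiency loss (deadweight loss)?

$29.09

Competitive equilibrium: 133.875 − 5Q = 95.5 + 6.8Q → Q* = 3.2521, P* = 117.6144.
With the tax, the buyer price exceeds the seller price by 26.2: (133.875 − 5Q) − (95.5 + 6.8Q) = 26.2 → Q' = 1.0318.
ΔQ = 3.2521 − 1.0318 = 2.2203; the wedge equals the tax, 26.2.
Deadweight loss = ½ × 2.2203 × 26.2 = $29.09.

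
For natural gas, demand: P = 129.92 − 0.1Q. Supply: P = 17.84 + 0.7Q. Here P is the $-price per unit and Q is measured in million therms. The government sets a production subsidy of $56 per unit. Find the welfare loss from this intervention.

Competitive equilibrium: 129.92 − 0.1Q = 17.84 + 0.7Q → Q* = 140.1, P* = 115.91.
The subsidy lowers effective supply by 56: P = 0.7Q − 38.16.
New quantity: 129.92 − 0.1Q = 0.7Q − 38.16 → Q' = 210.1.
Overproduction ΔQ = 210.1 − 140.1 = 70; wedge = subsidy = 56.
Deadweight loss = ½ × 70 × 56 = $1960 million.

$1960 million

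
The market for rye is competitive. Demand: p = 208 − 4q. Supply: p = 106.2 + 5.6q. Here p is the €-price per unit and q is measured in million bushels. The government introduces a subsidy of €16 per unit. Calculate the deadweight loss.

€13.33 million

Competitive equilibrium: 208 − 4q = 106.2 + 5.6q → q* = 10.6042, p* = 165.5833.
The subsidy lowers effective supply by 16: p = 90.2 + 5.6q.
New quantity: 208 − 4q = 90.2 + 5.6q → q' = 12.2708.
Overproduction Δq = 12.2708 − 10.6042 = 1.6666; wedge = subsidy = 16.
Deadweight loss = ½ × 1.6666 × 16 = €13.33 million.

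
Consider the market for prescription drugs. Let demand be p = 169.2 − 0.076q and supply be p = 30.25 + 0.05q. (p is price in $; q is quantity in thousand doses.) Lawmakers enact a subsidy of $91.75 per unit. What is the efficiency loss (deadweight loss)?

$33405.01 thousand

Competitive equilibrium: 169.2 − 0.076q = 30.25 + 0.05q → q* = 1102.7778, p* = 85.3889.
The subsidy lowers effective supply by 91.75: p = 0.05q − 61.5.
New quantity: 169.2 − 0.076q = 0.05q − 61.5 → q' = 1830.9524.
Overproduction Δq = 1830.9524 − 1102.7778 = 728.1746; wedge = subsidy = 91.75.
Deadweight loss = ½ × 728.1746 × 91.75 = $33405.01 thousand.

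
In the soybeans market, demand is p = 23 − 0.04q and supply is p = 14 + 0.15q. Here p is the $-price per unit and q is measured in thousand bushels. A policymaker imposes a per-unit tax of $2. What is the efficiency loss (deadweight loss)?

Competitive equilibrium: 23 − 0.04q = 14 + 0.15q → q* = 47.3684, p* = 21.1053.
With the tax, the buyer price exceeds the seller price by 2: (23 − 0.04q) − (14 + 0.15q) = 2 → q' = 36.8421.
Δq = 47.3684 − 36.8421 = 10.5263; the wedge equals the tax, 2.
The triangle = ½ × 10.5263 × 2 = $10.53 thousand.

$10.53 thousand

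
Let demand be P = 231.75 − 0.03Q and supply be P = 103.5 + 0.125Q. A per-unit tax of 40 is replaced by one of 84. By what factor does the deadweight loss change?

4.41

Competitive equilibrium: 231.75 − 0.03Q = 103.5 + 0.125Q → Q* = 827.4194, P* = 206.9274.
For a per-unit tax t: ΔQ = t/0.155, so DWL = ½·t·(t/0.155) = t²/0.31.
At t = 40: DWL = 5161.290. At t = 84: DWL = 22761.290.
Ratio = (84/40)² = 4.41.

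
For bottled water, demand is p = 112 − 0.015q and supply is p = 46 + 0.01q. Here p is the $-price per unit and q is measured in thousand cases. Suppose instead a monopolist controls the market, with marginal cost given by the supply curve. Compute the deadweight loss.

Competitive equilibrium: 112 − 0.015q = 46 + 0.01q → q* = 2640, p* = 72.4.
Marginal revenue: MR = 112 − 0.03q. Set MR = MC: 112 − 0.03q = 46 + 0.01q → q_m = 1650.
Price p_m = 112 − 0.015·1650 = 87.25; MC(q_m) = 46 + 0.01·1650 = 62.5.
Competitive q* = 2640, so Δq = 990; wedge = 87.25 − 62.5 = 24.75.
The triangle = ½ × 990 × 24.75 = $12251.25 thousand.

$12251.25 thousand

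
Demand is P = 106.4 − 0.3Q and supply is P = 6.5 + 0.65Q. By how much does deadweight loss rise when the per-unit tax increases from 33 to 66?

1719.47

Competitive equilibrium: 106.4 − 0.3Q = 6.5 + 0.65Q → Q* = 105.1579, P* = 74.8526.
For a per-unit tax t: ΔQ = t/0.95, so DWL = ½·t·(t/0.95) = t²/1.9.
At t = 33: DWL = 573.158. At t = 66: DWL = 2292.632.
Increase = 2292.632 − 573.158 = 1719.47.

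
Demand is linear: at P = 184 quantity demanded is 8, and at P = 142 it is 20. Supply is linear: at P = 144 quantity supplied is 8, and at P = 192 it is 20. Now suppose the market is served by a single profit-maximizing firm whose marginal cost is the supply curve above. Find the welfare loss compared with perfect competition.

67.49

Demand slope = (142 − 184)/(20 − 8) = −3.5, so P = 212 − 3.5Q.
Supply slope = (192 − 144)/(20 − 8) = 4, so P = 112 + 4Q.
Competitive equilibrium: 212 − 3.5Q = 112 + 4Q → Q* = 13.3333, P* = 165.3333.
Marginal revenue: MR = 212 − 7Q. Set MR = MC: 212 − 7Q = 112 + 4Q → Q_m = 9.0909.
Price P_m = 212 − 3.5·9.0909 = 180.1819; MC(Q_m) = 112 + 4·9.0909 = 148.3636.
Competitive Q* = 13.3333, so ΔQ = 4.2424; wedge = 180.1819 − 148.3636 = 31.8183.
Welfare loss = ½ × 4.2424 × 31.8183 = 67.49.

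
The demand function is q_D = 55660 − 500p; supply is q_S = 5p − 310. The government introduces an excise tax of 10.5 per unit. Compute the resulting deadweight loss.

272.90

In inverse form: demand p = 111.32 − 0.002q, supply p = 62 + 0.2q.
Competitive equilibrium: 111.32 − 0.002q = 62 + 0.2q → q* = 244.1584, p* = 110.8317.
With the tax, the buyer price exceeds the seller price by 10.5: (111.32 − 0.002q) − (62 + 0.2q) = 10.5 → q' = 192.1782.
Δq = 244.1584 − 192.1782 = 51.9802; the wedge equals the tax, 10.5.
Welfare loss = ½ × 51.9802 × 10.5 = 272.90.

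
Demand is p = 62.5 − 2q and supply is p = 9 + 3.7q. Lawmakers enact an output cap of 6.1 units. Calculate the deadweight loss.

Competitive equilibrium: 62.5 − 2q = 9 + 3.7q → q* = 9.386, p* = 43.7281.
At q = 6.1: demand price = 62.5 − 2·6.1 = 50.3; supply price = 9 + 3.7·6.1 = 31.57.
Δq = 9.386 − 6.1 = 3.286; wedge = 50.3 − 31.57 = 18.73.
The triangle = ½ × 3.286 × 18.73 = 30.77.

30.77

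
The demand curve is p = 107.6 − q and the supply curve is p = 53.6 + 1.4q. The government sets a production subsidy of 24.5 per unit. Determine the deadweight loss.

Competitive equilibrium: 107.6 − q = 53.6 + 1.4q → q* = 22.5, p* = 85.1.
The subsidy lowers effective supply by 24.5: p = 29.1 + 1.4q.
New quantity: 107.6 − q = 29.1 + 1.4q → q' = 32.7083.
Overproduction Δq = 32.7083 − 22.5 = 10.2083; wedge = subsidy = 24.5.
The triangle = ½ × 10.2083 × 24.5 = 125.05.

125.05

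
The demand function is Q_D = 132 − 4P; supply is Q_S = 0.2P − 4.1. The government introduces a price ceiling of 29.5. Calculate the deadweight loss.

0.89

In inverse form: demand P = 33 − 0.25Q, supply P = 20.5 + 5Q.
Competitive equilibrium: 33 − 0.25Q = 20.5 + 5Q → Q* = 2.381, P* = 32.4048.
At the ceiling P = 29.5, quantity supplied = (29.5 − 20.5)/5 = 1.8.
Willingness to pay at Q' = 1.8: 33 − 0.25·1.8 = 32.55.
ΔQ = 2.381 − 1.8 = 0.581; wedge = 32.55 − 29.5 = 3.05.
Welfare loss = ½ × 0.581 × 3.05 = 0.89.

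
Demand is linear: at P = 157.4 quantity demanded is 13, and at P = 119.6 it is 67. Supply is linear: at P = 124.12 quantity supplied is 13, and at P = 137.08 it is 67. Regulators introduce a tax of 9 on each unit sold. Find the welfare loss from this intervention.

43.09

Demand slope = (119.6 − 157.4)/(67 − 13) = −0.7, so P = 166.5 − 0.7Q.
Supply slope = (137.08 − 124.12)/(67 − 13) = 0.24, so P = 121 + 0.24Q.
Competitive equilibrium: 166.5 − 0.7Q = 121 + 0.24Q → Q* = 48.4043, P* = 132.617.
With the tax, the buyer price exceeds the seller price by 9: (166.5 − 0.7Q) − (121 + 0.24Q) = 9 → Q' = 38.8298.
ΔQ = 48.4043 − 38.8298 = 9.5745; the wedge equals the tax, 9.
Welfare loss = ½ × 9.5745 × 9 = 43.09.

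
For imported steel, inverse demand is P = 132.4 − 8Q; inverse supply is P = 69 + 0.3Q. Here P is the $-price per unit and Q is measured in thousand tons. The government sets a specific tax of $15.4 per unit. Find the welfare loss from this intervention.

Competitive equilibrium: 132.4 − 8Q = 69 + 0.3Q → Q* = 7.6386, P* = 71.2916.
With the tax, the buyer price exceeds the seller price by 15.4: (132.4 − 8Q) − (69 + 0.3Q) = 15.4 → Q' = 5.7831.
ΔQ = 7.6386 − 5.7831 = 1.8555; the wedge equals the tax, 15.4.
DWL = ½ × 1.8555 × 15.4 = $14.29 thousand.

$14.29 thousand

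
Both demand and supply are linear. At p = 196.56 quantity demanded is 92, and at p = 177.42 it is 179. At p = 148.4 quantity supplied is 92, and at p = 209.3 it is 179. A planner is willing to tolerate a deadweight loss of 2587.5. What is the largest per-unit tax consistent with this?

69

Demand slope = (177.42 − 196.56)/(179 − 92) = −0.22, so p = 216.8 − 0.22q.
Supply slope = (209.3 − 148.4)/(179 − 92) = 0.7, so p = 84 + 0.7q.
Competitive equilibrium: 216.8 − 0.22q = 84 + 0.7q → q* = 144.3478, p* = 185.0435.
A tax t gives Δq = t/0.92 and wedge t, so DWL = t²/1.84.
t²/1.84 = 2587.5 → t² = 4761 → t = 69.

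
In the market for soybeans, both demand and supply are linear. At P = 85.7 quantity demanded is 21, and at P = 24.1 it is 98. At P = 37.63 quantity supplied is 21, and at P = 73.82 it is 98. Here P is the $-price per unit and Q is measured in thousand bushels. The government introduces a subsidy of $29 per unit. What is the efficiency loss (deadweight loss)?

$331.10 thousand

Demand slope = (24.1 − 85.7)/(98 − 21) = −0.8, so P = 102.5 − 0.8Q.
Supply slope = (73.82 − 37.63)/(98 − 21) = 0.47, so P = 27.76 + 0.47Q.
Competitive equilibrium: 102.5 − 0.8Q = 27.76 + 0.47Q → Q* = 58.8504, P* = 55.4197.
The subsidy lowers effective supply by 29: P = 0.47Q − 1.24.
New quantity: 102.5 − 0.8Q = 0.47Q − 1.24 → Q' = 81.685.
Overproduction ΔQ = 81.685 − 58.8504 = 22.8346; wedge = subsidy = 29.
Welfare loss = ½ × 22.8346 × 29 = $331.10 thousand.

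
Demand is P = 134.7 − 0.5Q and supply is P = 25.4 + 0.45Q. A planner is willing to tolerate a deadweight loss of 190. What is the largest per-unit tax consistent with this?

Competitive equilibrium: 134.7 − 0.5Q = 25.4 + 0.45Q → Q* = 115.0526, P* = 77.1737.
A tax t gives ΔQ = t/0.95 and wedge t, so DWL = t²/1.9.
t²/1.9 = 190 → t² = 361 → t = 19.

19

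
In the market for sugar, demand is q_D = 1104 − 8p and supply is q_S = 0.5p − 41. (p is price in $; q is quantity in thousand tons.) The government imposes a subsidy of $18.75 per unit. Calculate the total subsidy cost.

In inverse form: demand p = 138 − 0.125q, supply p = 82 + 2q.
Competitive equilibrium: 138 − 0.125q = 82 + 2q → q* = 26.3529, p* = 134.7059.
The subsidy lowers effective supply by 18.75: p = 63.25 + 2q.
New quantity: 138 − 0.125q = 63.25 + 2q → q' = 35.1765.
Total subsidy cost = 18.75 × 35.1765 = $659.56 thousand.

$659.56 thousand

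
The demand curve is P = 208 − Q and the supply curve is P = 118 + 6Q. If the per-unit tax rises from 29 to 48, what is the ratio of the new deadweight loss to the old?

2.740

Competitive equilibrium: 208 − Q = 118 + 6Q → Q* = 12.8571, P* = 195.1429.
For a per-unit tax t: ΔQ = t/7, so DWL = ½·t·(t/7) = t²/14.
At t = 29: DWL = 60.071. At t = 48: DWL = 164.571.
Ratio = (48/29)² = 2.740.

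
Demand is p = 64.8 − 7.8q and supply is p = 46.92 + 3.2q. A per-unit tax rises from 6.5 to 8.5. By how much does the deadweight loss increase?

1.36

Competitive equilibrium: 64.8 − 7.8q = 46.92 + 3.2q → q* = 1.6255, p* = 52.1215.
For a per-unit tax t: Δq = t/11, so DWL = ½·t·(t/11) = t²/22.
At t = 6.5: DWL = 1.92. At t = 8.5: DWL = 3.284.
Increase = 3.284 − 1.92 = 1.36.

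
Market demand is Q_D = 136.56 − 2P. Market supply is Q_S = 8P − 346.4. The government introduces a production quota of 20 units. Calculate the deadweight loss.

124.60

In inverse form: demand P = 68.28 − 0.5Q, supply P = 43.3 + 0.125Q.
Competitive equilibrium: 68.28 − 0.5Q = 43.3 + 0.125Q → Q* = 39.968, P* = 48.296.
At Q = 20: demand price = 68.28 − 0.5·20 = 58.28; supply price = 43.3 + 0.125·20 = 45.8.
ΔQ = 39.968 − 20 = 19.968; wedge = 58.28 − 45.8 = 12.48.
Welfare loss = ½ × 19.968 × 12.48 = 124.60.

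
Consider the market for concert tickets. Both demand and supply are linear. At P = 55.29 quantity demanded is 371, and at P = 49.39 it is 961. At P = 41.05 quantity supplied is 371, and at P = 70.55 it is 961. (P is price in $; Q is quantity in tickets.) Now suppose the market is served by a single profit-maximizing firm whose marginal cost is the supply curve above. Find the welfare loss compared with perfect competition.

$226.57

Demand slope = (49.39 − 55.29)/(961 − 371) = −0.01, so P = 59 − 0.01Q.
Supply slope = (70.55 − 41.05)/(961 − 371) = 0.05, so P = 22.5 + 0.05Q.
Competitive equilibrium: 59 − 0.01Q = 22.5 + 0.05Q → Q* = 608.3333, P* = 52.9167.
Marginal revenue: MR = 59 − 0.02Q. Set MR = MC: 59 − 0.02Q = 22.5 + 0.05Q → Q_m = 521.4286.
Price P_m = 59 − 0.01·521.4286 = 53.7857; MC(Q_m) = 22.5 + 0.05·521.4286 = 48.5714.
Competitive Q* = 608.3333, so ΔQ = 86.9047; wedge = 53.7857 − 48.5714 = 5.2143.
DWL = ½ × 86.9047 × 5.2143 = $226.57.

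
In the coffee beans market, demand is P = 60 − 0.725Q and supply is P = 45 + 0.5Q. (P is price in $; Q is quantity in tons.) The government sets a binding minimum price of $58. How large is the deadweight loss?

Competitive equilibrium: 60 − 0.725Q = 45 + 0.5Q → Q* = 12.2449, P* = 51.1224.
At the floor P = 58, quantity demanded = (60 − 58)/0.725 = 2.7586.
Sellers' marginal cost at Q' = 2.7586: 45 + 0.5·2.7586 = 46.3793.
ΔQ = 12.2449 − 2.7586 = 9.4863; wedge = 58 − 46.3793 = 11.6207.
The triangle = ½ × 9.4863 × 11.6207 = $55.12.

$55.12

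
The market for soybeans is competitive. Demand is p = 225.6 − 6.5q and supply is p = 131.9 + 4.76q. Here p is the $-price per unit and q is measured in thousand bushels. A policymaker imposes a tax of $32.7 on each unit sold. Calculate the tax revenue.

$177.15 thousand

Competitive equilibrium: 225.6 − 6.5q = 131.9 + 4.76q → q* = 8.3215, p* = 171.5103.
With the tax, the buyer price exceeds the seller price by 32.7: (225.6 − 6.5q) − (131.9 + 4.76q) = 32.7 → q' = 5.4174.
Tax revenue = 32.7 × 5.4174 = $177.15 thousand.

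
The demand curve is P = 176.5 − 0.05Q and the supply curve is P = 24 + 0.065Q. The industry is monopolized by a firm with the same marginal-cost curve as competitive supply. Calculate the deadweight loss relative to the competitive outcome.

9285.04

Competitive equilibrium: 176.5 − 0.05Q = 24 + 0.065Q → Q* = 1326.087, P* = 110.1957.
Marginal revenue: MR = 176.5 − 0.1Q. Set MR = MC: 176.5 − 0.1Q = 24 + 0.065Q → Q_m = 924.2424.
Price P_m = 176.5 − 0.05·924.2424 = 130.2879; MC(Q_m) = 24 + 0.065·924.2424 = 84.0758.
Competitive Q* = 1326.087, so ΔQ = 401.8446; wedge = 130.2879 − 84.0758 = 46.2121.
DWL = ½ × 401.8446 × 46.2121 = 9285.04.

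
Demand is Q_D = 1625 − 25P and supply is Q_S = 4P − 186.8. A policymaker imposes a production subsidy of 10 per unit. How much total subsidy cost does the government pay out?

In inverse form: demand P = 65 − 0.04Q, supply P = 46.7 + 0.25Q.
Competitive equilibrium: 65 − 0.04Q = 46.7 + 0.25Q → Q* = 63.1034, P* = 62.4759.
The subsidy lowers effective supply by 10: P = 36.7 + 0.25Q.
New quantity: 65 − 0.04Q = 36.7 + 0.25Q → Q' = 97.5862.
Total subsidy cost = 10 × 97.5862 = 975.86.

975.86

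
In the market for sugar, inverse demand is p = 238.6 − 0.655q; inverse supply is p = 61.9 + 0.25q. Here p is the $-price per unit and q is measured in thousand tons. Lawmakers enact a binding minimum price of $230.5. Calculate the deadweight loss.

$15134.27 thousand

Competitive equilibrium: 238.6 − 0.655q = 61.9 + 0.25q → q* = 195.2486, p* = 110.7122.
At the floor p = 230.5, quantity demanded = (238.6 − 230.5)/0.655 = 12.3664.
Sellers' marginal cost at q' = 12.3664: 61.9 + 0.25·12.3664 = 64.9916.
Δq = 195.2486 − 12.3664 = 182.8822; wedge = 230.5 − 64.9916 = 165.5084.
DWL = ½ × 182.8822 × 165.5084 = $15134.27 thousand.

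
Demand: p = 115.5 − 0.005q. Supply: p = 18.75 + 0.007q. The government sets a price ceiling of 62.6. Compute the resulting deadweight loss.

19401.45

Competitive equilibrium: 115.5 − 0.005q = 18.75 + 0.007q → q* = 8062.5, p* = 75.1875.
At the ceiling p = 62.6, quantity supplied = (62.6 − 18.75)/0.007 = 6264.28571.
Willingness to pay at q' = 6264.28571: 115.5 − 0.005·6264.28571 = 84.17857.
Δq = 8062.5 − 6264.28571 = 1798.21429; wedge = 84.17857 − 62.6 = 21.57857.
DWL = ½ × 1798.21429 × 21.57857 = 19401.45.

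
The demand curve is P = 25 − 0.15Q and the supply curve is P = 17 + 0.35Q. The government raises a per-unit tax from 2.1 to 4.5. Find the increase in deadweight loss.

15.84

Competitive equilibrium: 25 − 0.15Q = 17 + 0.35Q → Q* = 16, P* = 22.6.
For a per-unit tax t: ΔQ = t/0.5, so DWL = ½·t·(t/0.5) = t²/1.
At t = 2.1: DWL = 4.41. At t = 4.5: DWL = 20.25.
Increase = 20.25 − 4.41 = 15.84.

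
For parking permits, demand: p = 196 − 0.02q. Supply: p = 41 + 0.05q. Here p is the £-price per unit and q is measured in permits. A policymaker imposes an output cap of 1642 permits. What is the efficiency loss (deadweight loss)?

Competitive equilibrium: 196 − 0.02q = 41 + 0.05q → q* = 2214.2857, p* = 151.7143.
At q = 1642: demand price = 196 − 0.02·1642 = 163.16; supply price = 41 + 0.05·1642 = 123.1.
Δq = 2214.2857 − 1642 = 572.2857; wedge = 163.16 − 123.1 = 40.06.
Deadweight loss = ½ × 572.2857 × 40.06 = £11462.88.

£11462.88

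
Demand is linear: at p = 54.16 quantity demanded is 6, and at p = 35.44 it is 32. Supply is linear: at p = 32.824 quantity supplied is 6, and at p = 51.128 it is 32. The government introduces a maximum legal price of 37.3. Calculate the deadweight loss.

52.97

Demand slope = (35.44 − 54.16)/(32 − 6) = −0.72, so p = 58.48 − 0.72q.
Supply slope = (51.128 − 32.824)/(32 − 6) = 0.704, so p = 28.6 + 0.704q.
Competitive equilibrium: 58.48 − 0.72q = 28.6 + 0.704q → q* = 20.9831, p* = 43.3721.
At the ceiling p = 37.3, quantity supplied = (37.3 − 28.6)/0.704 = 12.358.
Willingness to pay at q' = 12.358: 58.48 − 0.72·12.358 = 49.5822.
Δq = 20.9831 − 12.358 = 8.6251; wedge = 49.5822 − 37.3 = 12.2822.
DWL = ½ × 8.6251 × 12.2822 = 52.97.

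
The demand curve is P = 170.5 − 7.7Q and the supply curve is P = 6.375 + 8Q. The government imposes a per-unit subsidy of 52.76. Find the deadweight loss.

88.65

Competitive equilibrium: 170.5 − 7.7Q = 6.375 + 8Q → Q* = 10.4538, P* = 90.0056.
The subsidy lowers effective supply by 52.76: P = 8Q − 46.385.
New quantity: 170.5 − 7.7Q = 8Q − 46.385 → Q' = 13.8143.
Overproduction ΔQ = 13.8143 − 10.4538 = 3.3605; wedge = subsidy = 52.76.
The triangle = ½ × 3.3605 × 52.76 = 88.65.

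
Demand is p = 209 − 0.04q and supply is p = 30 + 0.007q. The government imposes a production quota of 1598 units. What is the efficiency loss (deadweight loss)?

114829.40

Competitive equilibrium: 209 − 0.04q = 30 + 0.007q → q* = 3808.51064, p* = 56.65957.
At q = 1598: demand price = 209 − 0.04·1598 = 145.08; supply price = 30 + 0.007·1598 = 41.186.
Δq = 3808.51064 − 1598 = 2210.51064; wedge = 145.08 − 41.186 = 103.894.
Welfare loss = ½ × 2210.51064 × 103.894 = 114829.40.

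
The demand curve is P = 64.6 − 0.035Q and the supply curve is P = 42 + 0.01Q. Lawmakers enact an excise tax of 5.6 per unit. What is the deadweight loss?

348.44

Competitive equilibrium: 64.6 − 0.035Q = 42 + 0.01Q → Q* = 502.2222, P* = 47.0222.
With the tax, the buyer price exceeds the seller price by 5.6: (64.6 − 0.035Q) − (42 + 0.01Q) = 5.6 → Q' = 377.7778.
ΔQ = 502.2222 − 377.7778 = 124.4444; the wedge equals the tax, 5.6.
Welfare loss = ½ × 124.4444 × 5.6 = 348.44.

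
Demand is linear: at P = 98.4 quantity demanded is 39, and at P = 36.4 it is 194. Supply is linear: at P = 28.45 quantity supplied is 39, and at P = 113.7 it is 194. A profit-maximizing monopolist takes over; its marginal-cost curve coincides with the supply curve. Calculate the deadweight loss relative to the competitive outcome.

529.01

Demand slope = (36.4 − 98.4)/(194 − 39) = −0.4, so P = 114 − 0.4Q.
Supply slope = (113.7 − 28.45)/(194 − 39) = 0.55, so P = 7 + 0.55Q.
Competitive equilibrium: 114 − 0.4Q = 7 + 0.55Q → Q* = 112.6316, P* = 68.9474.
Marginal revenue: MR = 114 − 0.8Q. Set MR = MC: 114 − 0.8Q = 7 + 0.55Q → Q_m = 79.2593.
Price P_m = 114 − 0.4·79.2593 = 82.2963; MC(Q_m) = 7 + 0.55·79.2593 = 50.5926.
Competitive Q* = 112.6316, so ΔQ = 33.3723; wedge = 82.2963 − 50.5926 = 31.7037.
Deadweight loss = ½ × 33.3723 × 31.7037 = 529.01.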